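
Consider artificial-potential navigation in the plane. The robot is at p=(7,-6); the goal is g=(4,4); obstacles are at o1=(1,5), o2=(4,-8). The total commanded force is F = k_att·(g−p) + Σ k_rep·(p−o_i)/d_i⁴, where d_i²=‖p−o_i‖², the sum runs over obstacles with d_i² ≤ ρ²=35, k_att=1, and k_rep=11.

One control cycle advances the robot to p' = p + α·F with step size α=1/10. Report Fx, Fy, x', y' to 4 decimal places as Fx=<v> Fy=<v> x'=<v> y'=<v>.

Fx=-2.8047 Fy=10.1302 x'=6.7195 y'=-4.9870

F_att = 1·(g−p) = 1·(-3,10) = (-3.0000,10.0000)
o1: d²=157 > ρ²=35 → inactive
o2: d²=13 ≤ ρ²=35; F_rep = 11·(3,2)/13² = (0.1953,0.1302)
F = F_att + ΣF_rep = (-2.8047,10.1302)
p' = p + 1/10·F = (6.7195,-4.9870)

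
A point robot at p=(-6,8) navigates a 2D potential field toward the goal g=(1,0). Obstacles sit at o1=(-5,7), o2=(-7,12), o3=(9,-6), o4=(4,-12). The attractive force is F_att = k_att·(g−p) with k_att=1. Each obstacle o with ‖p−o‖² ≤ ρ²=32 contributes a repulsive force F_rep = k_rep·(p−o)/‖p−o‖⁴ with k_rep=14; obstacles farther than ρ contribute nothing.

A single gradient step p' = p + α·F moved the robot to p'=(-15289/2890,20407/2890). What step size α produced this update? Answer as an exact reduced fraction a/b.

α = 1/5

F_att = 1·(g−p) = 1·(7,-8) = (7.0000,-8.0000)
o1: d²=2 ≤ ρ²=32; F_rep = 14·(-1,1)/2² = (-3.5000,3.5000)
o2: d²=17 ≤ ρ²=32; F_rep = 14·(1,-4)/17² = (0.0484,-0.1938)
o3: d²=421 > ρ²=32 → inactive
o4: d²=500 > ρ²=32 → inactive
F = F_att + ΣF_rep = (3.5484,-4.6938)
Δp = p'−p = (0.7097,-0.9388); α = Δx/Fx = (2051/2890) / (2051/578) = 1/5
check: Δy/Fy = (-2713/2890) / (-2713/578) = 1/5 ✓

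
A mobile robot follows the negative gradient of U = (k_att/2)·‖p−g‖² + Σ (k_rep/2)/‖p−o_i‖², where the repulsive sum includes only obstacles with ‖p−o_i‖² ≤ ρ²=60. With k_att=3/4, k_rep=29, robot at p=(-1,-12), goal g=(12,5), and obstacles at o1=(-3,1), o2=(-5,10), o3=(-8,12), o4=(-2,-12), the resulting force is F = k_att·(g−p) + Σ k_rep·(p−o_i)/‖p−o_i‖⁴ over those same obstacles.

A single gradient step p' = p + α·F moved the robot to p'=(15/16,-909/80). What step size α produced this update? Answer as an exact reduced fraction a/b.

α = 1/20

F_att = 3/4·(g−p) = 3/4·(13,17) = (9.7500,12.7500)
o1: d²=173 > ρ²=60 → inactive
o2: d²=500 > ρ²=60 → inactive
o3: d²=625 > ρ²=60 → inactive
o4: d²=1 ≤ ρ²=60; F_rep = 29·(1,0)/1² = (29.0000,0.0000)
F = F_att + ΣF_rep = (38.7500,12.7500)
Δp = p'−p = (1.9375,0.6375); α = Δx/Fx = (31/16) / (155/4) = 1/20
check: Δy/Fy = (51/80) / (51/4) = 1/20 ✓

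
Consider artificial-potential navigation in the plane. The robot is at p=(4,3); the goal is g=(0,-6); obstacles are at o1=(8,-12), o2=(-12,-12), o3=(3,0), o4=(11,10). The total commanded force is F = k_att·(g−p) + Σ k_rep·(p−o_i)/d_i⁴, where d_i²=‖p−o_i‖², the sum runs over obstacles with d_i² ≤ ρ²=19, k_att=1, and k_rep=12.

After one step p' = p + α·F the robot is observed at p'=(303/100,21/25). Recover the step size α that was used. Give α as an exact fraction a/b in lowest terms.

α = 1/4

F_att = 1·(g−p) = 1·(-4,-9) = (-4.0000,-9.0000)
o1: d²=241 > ρ²=19 → inactive
o2: d²=481 > ρ²=19 → inactive
o3: d²=10 ≤ ρ²=19; F_rep = 12·(1,3)/10² = (0.1200,0.3600)
o4: d²=98 > ρ²=19 → inactive
F = F_att + ΣF_rep = (-3.8800,-8.6400)
Δp = p'−p = (-0.9700,-2.1600); α = Δx/Fx = (-97/100) / (-97/25) = 1/4
check: Δy/Fy = (-54/25) / (-216/25) = 1/4 ✓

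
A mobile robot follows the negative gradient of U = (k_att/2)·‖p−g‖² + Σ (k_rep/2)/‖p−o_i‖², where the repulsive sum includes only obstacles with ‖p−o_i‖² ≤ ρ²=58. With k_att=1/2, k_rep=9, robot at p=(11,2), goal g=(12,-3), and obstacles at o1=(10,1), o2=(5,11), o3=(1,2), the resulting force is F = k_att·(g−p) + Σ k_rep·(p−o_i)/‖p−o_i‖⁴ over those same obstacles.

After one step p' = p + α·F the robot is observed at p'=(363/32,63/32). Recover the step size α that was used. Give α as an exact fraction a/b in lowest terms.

F_att = 1/2·(g−p) = 1/2·(1,-5) = (0.5000,-2.5000)
o1: d²=2 ≤ ρ²=58; F_rep = 9·(1,1)/2² = (2.2500,2.2500)
o2: d²=117 > ρ²=58 → inactive
o3: d²=100 > ρ²=58 → inactive
F = F_att + ΣF_rep = (2.7500,-0.2500)
Δp = p'−p = (0.3438,-0.0312); α = Δx/Fx = (11/32) / (11/4) = 1/8
check: Δy/Fy = (-1/32) / (-1/4) = 1/8 ✓

α = 1/8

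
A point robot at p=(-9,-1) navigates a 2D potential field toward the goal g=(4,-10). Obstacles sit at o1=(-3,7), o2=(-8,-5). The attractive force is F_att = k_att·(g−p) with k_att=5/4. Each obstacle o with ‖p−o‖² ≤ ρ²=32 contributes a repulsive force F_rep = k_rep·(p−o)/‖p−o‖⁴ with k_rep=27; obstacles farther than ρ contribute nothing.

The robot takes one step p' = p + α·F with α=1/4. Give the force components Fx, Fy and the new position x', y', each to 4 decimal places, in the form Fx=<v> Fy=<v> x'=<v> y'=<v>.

F_att = 5/4·(g−p) = 5/4·(13,-9) = (16.2500,-11.2500)
o1: d²=100 > ρ²=32 → inactive
o2: d²=17 ≤ ρ²=32; F_rep = 27·(-1,4)/17² = (-0.0934,0.3737)
F = F_att + ΣF_rep = (16.1566,-10.8763)
p' = p + 1/4·F = (-4.9609,-3.7191)

Fx=16.1566 Fy=-10.8763 x'=-4.9609 y'=-3.7191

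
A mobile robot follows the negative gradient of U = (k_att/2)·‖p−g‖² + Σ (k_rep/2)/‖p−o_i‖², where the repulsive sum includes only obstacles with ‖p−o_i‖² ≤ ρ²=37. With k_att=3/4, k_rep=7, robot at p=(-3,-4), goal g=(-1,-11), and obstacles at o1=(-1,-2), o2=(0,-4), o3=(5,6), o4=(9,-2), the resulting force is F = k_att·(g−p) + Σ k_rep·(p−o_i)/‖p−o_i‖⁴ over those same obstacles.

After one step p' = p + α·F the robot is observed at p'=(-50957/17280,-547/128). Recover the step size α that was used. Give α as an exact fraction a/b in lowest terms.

F_att = 3/4·(g−p) = 3/4·(2,-7) = (1.5000,-5.2500)
o1: d²=8 ≤ ρ²=37; F_rep = 7·(-2,-2)/8² = (-0.2188,-0.2188)
o2: d²=9 ≤ ρ²=37; F_rep = 7·(-3,0)/9² = (-0.2593,0.0000)
o3: d²=164 > ρ²=37 → inactive
o4: d²=148 > ρ²=37 → inactive
F = F_att + ΣF_rep = (1.0220,-5.4688)
Δp = p'−p = (0.0511,-0.2734); α = Δx/Fx = (883/17280) / (883/864) = 1/20
check: Δy/Fy = (-35/128) / (-175/32) = 1/20 ✓

α = 1/20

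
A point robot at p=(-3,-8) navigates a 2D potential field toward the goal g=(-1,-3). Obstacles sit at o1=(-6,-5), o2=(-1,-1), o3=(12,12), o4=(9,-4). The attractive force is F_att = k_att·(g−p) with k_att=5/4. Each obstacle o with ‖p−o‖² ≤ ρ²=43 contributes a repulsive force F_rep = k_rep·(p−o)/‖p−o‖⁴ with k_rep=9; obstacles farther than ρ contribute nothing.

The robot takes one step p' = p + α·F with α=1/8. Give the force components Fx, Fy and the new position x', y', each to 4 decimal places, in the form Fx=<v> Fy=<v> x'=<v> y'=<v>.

F_att = 5/4·(g−p) = 5/4·(2,5) = (2.5000,6.2500)
o1: d²=18 ≤ ρ²=43; F_rep = 9·(3,-3)/18² = (0.0833,-0.0833)
o2: d²=53 > ρ²=43 → inactive
o3: d²=625 > ρ²=43 → inactive
o4: d²=160 > ρ²=43 → inactive
F = F_att + ΣF_rep = (2.5833,6.1667)
p' = p + 1/8·F = (-2.6771,-7.2292)

Fx=2.5833 Fy=6.1667 x'=-2.6771 y'=-7.2292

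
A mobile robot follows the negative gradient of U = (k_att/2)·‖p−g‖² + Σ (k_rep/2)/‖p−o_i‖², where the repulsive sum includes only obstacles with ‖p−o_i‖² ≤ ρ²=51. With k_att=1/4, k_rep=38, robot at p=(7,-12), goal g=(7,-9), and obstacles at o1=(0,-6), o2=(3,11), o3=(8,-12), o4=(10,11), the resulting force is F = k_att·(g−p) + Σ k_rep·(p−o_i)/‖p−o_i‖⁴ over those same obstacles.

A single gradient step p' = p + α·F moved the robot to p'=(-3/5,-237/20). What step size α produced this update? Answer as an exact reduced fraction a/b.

α = 1/5

F_att = 1/4·(g−p) = 1/4·(0,3) = (0.0000,0.7500)
o1: d²=85 > ρ²=51 → inactive
o2: d²=545 > ρ²=51 → inactive
o3: d²=1 ≤ ρ²=51; F_rep = 38·(-1,0)/1² = (-38.0000,0.0000)
o4: d²=538 > ρ²=51 → inactive
F = F_att + ΣF_rep = (-38.0000,0.7500)
Δp = p'−p = (-7.6000,0.1500); α = Δx/Fx = (-38/5) / (-38) = 1/5
check: Δy/Fy = (3/20) / (3/4) = 1/5 ✓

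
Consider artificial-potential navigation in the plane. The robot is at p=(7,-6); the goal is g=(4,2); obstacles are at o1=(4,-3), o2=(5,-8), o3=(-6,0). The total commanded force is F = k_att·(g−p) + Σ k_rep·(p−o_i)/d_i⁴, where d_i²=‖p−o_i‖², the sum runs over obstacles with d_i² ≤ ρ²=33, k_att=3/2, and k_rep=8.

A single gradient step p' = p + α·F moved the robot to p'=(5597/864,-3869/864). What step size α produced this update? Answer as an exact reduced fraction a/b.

F_att = 3/2·(g−p) = 3/2·(-3,8) = (-4.5000,12.0000)
o1: d²=18 ≤ ρ²=33; F_rep = 8·(3,-3)/18² = (0.0741,-0.0741)
o2: d²=8 ≤ ρ²=33; F_rep = 8·(2,2)/8² = (0.2500,0.2500)
o3: d²=205 > ρ²=33 → inactive
F = F_att + ΣF_rep = (-4.1759,12.1759)
Δp = p'−p = (-0.5220,1.5220); α = Δx/Fx = (-451/864) / (-451/108) = 1/8
check: Δy/Fy = (1315/864) / (1315/108) = 1/8 ✓

α = 1/8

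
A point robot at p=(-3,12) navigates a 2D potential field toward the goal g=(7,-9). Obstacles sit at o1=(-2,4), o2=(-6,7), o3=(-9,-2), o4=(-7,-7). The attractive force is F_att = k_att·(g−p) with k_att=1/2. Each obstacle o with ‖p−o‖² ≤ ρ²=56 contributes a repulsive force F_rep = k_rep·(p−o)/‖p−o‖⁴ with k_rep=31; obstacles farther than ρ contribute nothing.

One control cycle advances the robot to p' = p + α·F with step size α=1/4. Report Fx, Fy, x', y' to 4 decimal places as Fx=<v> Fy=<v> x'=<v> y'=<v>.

Fx=5.0804 Fy=-10.3659 x'=-1.7299 y'=9.4085

F_att = 1/2·(g−p) = 1/2·(10,-21) = (5.0000,-10.5000)
o1: d²=65 > ρ²=56 → inactive
o2: d²=34 ≤ ρ²=56; F_rep = 31·(3,5)/34² = (0.0804,0.1341)
o3: d²=232 > ρ²=56 → inactive
o4: d²=377 > ρ²=56 → inactive
F = F_att + ΣF_rep = (5.0804,-10.3659)
p' = p + 1/4·F = (-1.7299,9.4085)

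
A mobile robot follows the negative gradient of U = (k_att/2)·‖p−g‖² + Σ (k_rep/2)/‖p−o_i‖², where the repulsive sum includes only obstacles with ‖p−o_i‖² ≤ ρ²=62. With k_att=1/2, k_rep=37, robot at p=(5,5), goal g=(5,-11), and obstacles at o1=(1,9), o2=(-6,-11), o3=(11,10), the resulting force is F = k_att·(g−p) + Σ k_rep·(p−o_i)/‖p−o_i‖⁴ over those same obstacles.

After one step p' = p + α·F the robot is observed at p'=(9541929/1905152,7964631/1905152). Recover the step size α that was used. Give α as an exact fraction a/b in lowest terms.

α = 1/10

F_att = 1/2·(g−p) = 1/2·(0,-16) = (0.0000,-8.0000)
o1: d²=32 ≤ ρ²=62; F_rep = 37·(4,-4)/32² = (0.1445,-0.1445)
o2: d²=377 > ρ²=62 → inactive
o3: d²=61 ≤ ρ²=62; F_rep = 37·(-6,-5)/61² = (-0.0597,-0.0497)
F = F_att + ΣF_rep = (0.0849,-8.1942)
Δp = p'−p = (0.0085,-0.8194); α = Δx/Fx = (16169/1905152) / (80845/952576) = 1/10
check: Δy/Fy = (-1561129/1905152) / (-7805645/952576) = 1/10 ✓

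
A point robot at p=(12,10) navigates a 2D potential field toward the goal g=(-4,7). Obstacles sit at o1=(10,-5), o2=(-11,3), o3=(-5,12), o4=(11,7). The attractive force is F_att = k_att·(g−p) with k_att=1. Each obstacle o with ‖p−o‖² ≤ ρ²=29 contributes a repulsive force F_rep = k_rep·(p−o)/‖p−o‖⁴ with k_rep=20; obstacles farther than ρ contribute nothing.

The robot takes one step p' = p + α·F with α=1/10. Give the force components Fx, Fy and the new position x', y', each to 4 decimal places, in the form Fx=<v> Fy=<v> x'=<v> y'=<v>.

Fx=-15.8000 Fy=-2.4000 x'=10.4200 y'=9.7600

F_att = 1·(g−p) = 1·(-16,-3) = (-16.0000,-3.0000)
o1: d²=229 > ρ²=29 → inactive
o2: d²=578 > ρ²=29 → inactive
o3: d²=293 > ρ²=29 → inactive
o4: d²=10 ≤ ρ²=29; F_rep = 20·(1,3)/10² = (0.2000,0.6000)
F = F_att + ΣF_rep = (-15.8000,-2.4000)
p' = p + 1/10·F = (10.4200,9.7600)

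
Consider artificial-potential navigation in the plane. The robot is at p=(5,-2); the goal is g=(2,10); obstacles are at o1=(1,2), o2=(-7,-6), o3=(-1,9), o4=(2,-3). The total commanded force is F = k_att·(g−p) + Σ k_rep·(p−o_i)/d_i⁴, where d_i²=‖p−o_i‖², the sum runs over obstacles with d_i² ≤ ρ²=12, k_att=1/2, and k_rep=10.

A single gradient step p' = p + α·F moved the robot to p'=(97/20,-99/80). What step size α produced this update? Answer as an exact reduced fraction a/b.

F_att = 1/2·(g−p) = 1/2·(-3,12) = (-1.5000,6.0000)
o1: d²=32 > ρ²=12 → inactive
o2: d²=160 > ρ²=12 → inactive
o3: d²=157 > ρ²=12 → inactive
o4: d²=10 ≤ ρ²=12; F_rep = 10·(3,1)/10² = (0.3000,0.1000)
F = F_att + ΣF_rep = (-1.2000,6.1000)
Δp = p'−p = (-0.1500,0.7625); α = Δx/Fx = (-3/20) / (-6/5) = 1/8
check: Δy/Fy = (61/80) / (61/10) = 1/8 ✓

α = 1/8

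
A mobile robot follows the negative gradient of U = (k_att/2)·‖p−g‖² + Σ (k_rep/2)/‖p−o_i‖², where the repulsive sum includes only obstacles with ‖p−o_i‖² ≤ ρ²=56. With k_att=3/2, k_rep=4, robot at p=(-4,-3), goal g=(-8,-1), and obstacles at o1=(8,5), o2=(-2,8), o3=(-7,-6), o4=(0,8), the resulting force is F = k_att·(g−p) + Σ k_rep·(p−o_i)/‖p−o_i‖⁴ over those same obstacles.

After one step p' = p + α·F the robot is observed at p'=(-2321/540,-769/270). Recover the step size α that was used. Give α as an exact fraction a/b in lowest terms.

α = 1/20

F_att = 3/2·(g−p) = 3/2·(-4,2) = (-6.0000,3.0000)
o1: d²=208 > ρ²=56 → inactive
o2: d²=125 > ρ²=56 → inactive
o3: d²=18 ≤ ρ²=56; F_rep = 4·(3,3)/18² = (0.0370,0.0370)
o4: d²=137 > ρ²=56 → inactive
F = F_att + ΣF_rep = (-5.9630,3.0370)
Δp = p'−p = (-0.2981,0.1519); α = Δx/Fx = (-161/540) / (-161/27) = 1/20
check: Δy/Fy = (41/270) / (82/27) = 1/20 ✓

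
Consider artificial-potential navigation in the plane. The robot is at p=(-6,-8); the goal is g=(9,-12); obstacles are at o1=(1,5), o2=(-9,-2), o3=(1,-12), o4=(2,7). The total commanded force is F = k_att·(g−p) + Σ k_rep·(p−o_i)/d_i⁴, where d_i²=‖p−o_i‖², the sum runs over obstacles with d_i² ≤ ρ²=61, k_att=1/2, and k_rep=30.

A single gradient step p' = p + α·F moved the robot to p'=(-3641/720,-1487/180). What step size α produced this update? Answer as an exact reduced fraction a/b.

α = 1/8

F_att = 1/2·(g−p) = 1/2·(15,-4) = (7.5000,-2.0000)
o1: d²=218 > ρ²=61 → inactive
o2: d²=45 ≤ ρ²=61; F_rep = 30·(3,-6)/45² = (0.0444,-0.0889)
o3: d²=65 > ρ²=61 → inactive
o4: d²=289 > ρ²=61 → inactive
F = F_att + ΣF_rep = (7.5444,-2.0889)
Δp = p'−p = (0.9431,-0.2611); α = Δx/Fx = (679/720) / (679/90) = 1/8
check: Δy/Fy = (-47/180) / (-94/45) = 1/8 ✓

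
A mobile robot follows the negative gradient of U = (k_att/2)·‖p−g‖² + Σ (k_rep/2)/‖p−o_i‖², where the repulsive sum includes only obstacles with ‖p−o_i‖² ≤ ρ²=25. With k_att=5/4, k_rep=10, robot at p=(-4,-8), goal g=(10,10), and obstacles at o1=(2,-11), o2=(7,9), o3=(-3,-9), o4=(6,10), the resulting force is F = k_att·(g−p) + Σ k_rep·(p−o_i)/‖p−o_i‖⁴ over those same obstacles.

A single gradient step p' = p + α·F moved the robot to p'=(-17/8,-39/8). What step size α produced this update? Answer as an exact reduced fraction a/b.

α = 1/8

F_att = 5/4·(g−p) = 5/4·(14,18) = (17.5000,22.5000)
o1: d²=45 > ρ²=25 → inactive
o2: d²=410 > ρ²=25 → inactive
o3: d²=2 ≤ ρ²=25; F_rep = 10·(-1,1)/2² = (-2.5000,2.5000)
o4: d²=424 > ρ²=25 → inactive
F = F_att + ΣF_rep = (15.0000,25.0000)
Δp = p'−p = (1.8750,3.1250); α = Δx/Fx = (15/8) / (15) = 1/8
check: Δy/Fy = (25/8) / (25) = 1/8 ✓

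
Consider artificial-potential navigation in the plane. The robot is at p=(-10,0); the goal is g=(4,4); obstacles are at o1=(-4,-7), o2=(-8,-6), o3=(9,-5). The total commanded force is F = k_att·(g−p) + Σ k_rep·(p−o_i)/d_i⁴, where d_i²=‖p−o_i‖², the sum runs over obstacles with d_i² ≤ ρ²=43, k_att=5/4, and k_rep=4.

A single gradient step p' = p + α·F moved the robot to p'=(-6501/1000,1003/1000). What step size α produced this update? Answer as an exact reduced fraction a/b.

α = 1/5

F_att = 5/4·(g−p) = 5/4·(14,4) = (17.5000,5.0000)
o1: d²=85 > ρ²=43 → inactive
o2: d²=40 ≤ ρ²=43; F_rep = 4·(-2,6)/40² = (-0.0050,0.0150)
o3: d²=386 > ρ²=43 → inactive
F = F_att + ΣF_rep = (17.4950,5.0150)
Δp = p'−p = (3.4990,1.0030); α = Δx/Fx = (3499/1000) / (3499/200) = 1/5
check: Δy/Fy = (1003/1000) / (1003/200) = 1/5 ✓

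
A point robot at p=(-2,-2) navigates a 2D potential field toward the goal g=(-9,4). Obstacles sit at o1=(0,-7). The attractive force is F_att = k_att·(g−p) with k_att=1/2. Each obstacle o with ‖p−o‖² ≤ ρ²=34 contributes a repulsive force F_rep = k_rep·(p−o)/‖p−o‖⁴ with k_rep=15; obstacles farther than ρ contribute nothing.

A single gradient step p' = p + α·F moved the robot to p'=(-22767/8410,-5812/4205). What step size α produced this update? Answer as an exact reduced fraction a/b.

F_att = 1/2·(g−p) = 1/2·(-7,6) = (-3.5000,3.0000)
o1: d²=29 ≤ ρ²=34; F_rep = 15·(-2,5)/29² = (-0.0357,0.0892)
F = F_att + ΣF_rep = (-3.5357,3.0892)
Δp = p'−p = (-0.7071,0.6178); α = Δx/Fx = (-5947/8410) / (-5947/1682) = 1/5
check: Δy/Fy = (2598/4205) / (2598/841) = 1/5 ✓

α = 1/5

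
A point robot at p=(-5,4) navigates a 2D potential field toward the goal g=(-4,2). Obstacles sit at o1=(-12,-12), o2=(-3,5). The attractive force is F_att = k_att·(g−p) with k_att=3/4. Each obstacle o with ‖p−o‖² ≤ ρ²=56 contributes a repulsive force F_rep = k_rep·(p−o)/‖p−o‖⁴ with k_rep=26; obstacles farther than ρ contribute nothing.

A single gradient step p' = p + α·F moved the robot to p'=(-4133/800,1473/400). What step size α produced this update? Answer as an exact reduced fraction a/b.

α = 1/8

F_att = 3/4·(g−p) = 3/4·(1,-2) = (0.7500,-1.5000)
o1: d²=305 > ρ²=56 → inactive
o2: d²=5 ≤ ρ²=56; F_rep = 26·(-2,-1)/5² = (-2.0800,-1.0400)
F = F_att + ΣF_rep = (-1.3300,-2.5400)
Δp = p'−p = (-0.1663,-0.3175); α = Δx/Fx = (-133/800) / (-133/100) = 1/8
check: Δy/Fy = (-127/400) / (-127/50) = 1/8 ✓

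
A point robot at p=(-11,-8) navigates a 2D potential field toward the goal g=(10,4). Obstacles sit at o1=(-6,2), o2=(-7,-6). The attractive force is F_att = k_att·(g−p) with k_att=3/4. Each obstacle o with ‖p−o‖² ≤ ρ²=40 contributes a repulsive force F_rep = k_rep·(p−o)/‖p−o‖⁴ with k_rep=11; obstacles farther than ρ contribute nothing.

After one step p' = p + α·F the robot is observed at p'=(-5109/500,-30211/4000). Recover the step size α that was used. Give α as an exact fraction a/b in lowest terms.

F_att = 3/4·(g−p) = 3/4·(21,12) = (15.7500,9.0000)
o1: d²=125 > ρ²=40 → inactive
o2: d²=20 ≤ ρ²=40; F_rep = 11·(-4,-2)/20² = (-0.1100,-0.0550)
F = F_att + ΣF_rep = (15.6400,8.9450)
Δp = p'−p = (0.7820,0.4472); α = Δx/Fx = (391/500) / (391/25) = 1/20
check: Δy/Fy = (1789/4000) / (1789/200) = 1/20 ✓

α = 1/20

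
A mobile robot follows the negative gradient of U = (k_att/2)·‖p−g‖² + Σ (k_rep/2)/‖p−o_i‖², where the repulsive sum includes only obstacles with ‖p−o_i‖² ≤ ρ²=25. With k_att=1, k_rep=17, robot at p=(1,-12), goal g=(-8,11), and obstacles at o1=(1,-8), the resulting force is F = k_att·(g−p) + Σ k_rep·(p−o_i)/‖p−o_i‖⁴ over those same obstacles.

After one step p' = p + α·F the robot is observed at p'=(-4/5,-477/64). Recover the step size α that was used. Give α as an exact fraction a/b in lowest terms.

F_att = 1·(g−p) = 1·(-9,23) = (-9.0000,23.0000)
o1: d²=16 ≤ ρ²=25; F_rep = 17·(0,-4)/16² = (0.0000,-0.2656)
F = F_att + ΣF_rep = (-9.0000,22.7344)
Δp = p'−p = (-1.8000,4.5469); α = Δx/Fx = (-9/5) / (-9) = 1/5
check: Δy/Fy = (291/64) / (1455/64) = 1/5 ✓

α = 1/5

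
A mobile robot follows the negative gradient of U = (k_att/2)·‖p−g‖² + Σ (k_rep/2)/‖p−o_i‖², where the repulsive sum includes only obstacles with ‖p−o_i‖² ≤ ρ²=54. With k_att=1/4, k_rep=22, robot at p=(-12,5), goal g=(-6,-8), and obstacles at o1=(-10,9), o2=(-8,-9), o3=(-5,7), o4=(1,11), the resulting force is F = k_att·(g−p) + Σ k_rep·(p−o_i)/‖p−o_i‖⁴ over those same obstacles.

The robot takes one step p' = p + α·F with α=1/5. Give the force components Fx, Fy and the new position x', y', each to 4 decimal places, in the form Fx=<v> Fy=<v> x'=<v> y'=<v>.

Fx=1.3352 Fy=-3.4857 x'=-11.7330 y'=4.3029

F_att = 1/4·(g−p) = 1/4·(6,-13) = (1.5000,-3.2500)
o1: d²=20 ≤ ρ²=54; F_rep = 22·(-2,-4)/20² = (-0.1100,-0.2200)
o2: d²=212 > ρ²=54 → inactive
o3: d²=53 ≤ ρ²=54; F_rep = 22·(-7,-2)/53² = (-0.0548,-0.0157)
o4: d²=205 > ρ²=54 → inactive
F = F_att + ΣF_rep = (1.3352,-3.4857)
p' = p + 1/5·F = (-11.7330,4.3029)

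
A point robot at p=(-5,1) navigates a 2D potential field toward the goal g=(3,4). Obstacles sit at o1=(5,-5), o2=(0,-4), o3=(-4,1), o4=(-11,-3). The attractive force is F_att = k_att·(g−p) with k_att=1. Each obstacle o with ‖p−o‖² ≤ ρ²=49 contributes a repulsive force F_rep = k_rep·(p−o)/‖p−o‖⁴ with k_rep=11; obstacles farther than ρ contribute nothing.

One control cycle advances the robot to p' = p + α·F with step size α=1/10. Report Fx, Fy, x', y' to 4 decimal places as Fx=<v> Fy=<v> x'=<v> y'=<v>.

Fx=-3.0000 Fy=3.0000 x'=-5.3000 y'=1.3000

F_att = 1·(g−p) = 1·(8,3) = (8.0000,3.0000)
o1: d²=136 > ρ²=49 → inactive
o2: d²=50 > ρ²=49 → inactive
o3: d²=1 ≤ ρ²=49; F_rep = 11·(-1,0)/1² = (-11.0000,0.0000)
o4: d²=52 > ρ²=49 → inactive
F = F_att + ΣF_rep = (-3.0000,3.0000)
p' = p + 1/10·F = (-5.3000,1.3000)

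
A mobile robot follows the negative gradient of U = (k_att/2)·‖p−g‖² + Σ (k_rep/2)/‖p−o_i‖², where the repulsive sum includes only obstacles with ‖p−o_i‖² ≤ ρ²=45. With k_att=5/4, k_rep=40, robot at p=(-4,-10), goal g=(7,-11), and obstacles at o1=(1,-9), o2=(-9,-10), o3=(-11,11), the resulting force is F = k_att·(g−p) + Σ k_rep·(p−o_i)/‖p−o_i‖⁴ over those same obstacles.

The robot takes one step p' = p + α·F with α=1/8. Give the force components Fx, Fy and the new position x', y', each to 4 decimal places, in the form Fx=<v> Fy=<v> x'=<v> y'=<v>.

Fx=13.7741 Fy=-1.3092 x'=-2.2782 y'=-10.1636

F_att = 5/4·(g−p) = 5/4·(11,-1) = (13.7500,-1.2500)
o1: d²=26 ≤ ρ²=45; F_rep = 40·(-5,-1)/26² = (-0.2959,-0.0592)
o2: d²=25 ≤ ρ²=45; F_rep = 40·(5,0)/25² = (0.3200,0.0000)
o3: d²=490 > ρ²=45 → inactive
F = F_att + ΣF_rep = (13.7741,-1.3092)
p' = p + 1/8·F = (-2.2782,-10.1636)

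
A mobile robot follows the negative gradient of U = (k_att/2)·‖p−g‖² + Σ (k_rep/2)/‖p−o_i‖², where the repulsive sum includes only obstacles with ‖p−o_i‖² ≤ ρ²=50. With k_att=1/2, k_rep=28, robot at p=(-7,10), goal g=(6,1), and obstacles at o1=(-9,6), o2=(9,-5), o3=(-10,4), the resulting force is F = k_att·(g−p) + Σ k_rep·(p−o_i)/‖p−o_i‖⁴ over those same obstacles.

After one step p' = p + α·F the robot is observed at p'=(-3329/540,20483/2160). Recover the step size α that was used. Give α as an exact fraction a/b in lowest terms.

F_att = 1/2·(g−p) = 1/2·(13,-9) = (6.5000,-4.5000)
o1: d²=20 ≤ ρ²=50; F_rep = 28·(2,4)/20² = (0.1400,0.2800)
o2: d²=481 > ρ²=50 → inactive
o3: d²=45 ≤ ρ²=50; F_rep = 28·(3,6)/45² = (0.0415,0.0830)
F = F_att + ΣF_rep = (6.6815,-4.1370)
Δp = p'−p = (0.8352,-0.5171); α = Δx/Fx = (451/540) / (902/135) = 1/8
check: Δy/Fy = (-1117/2160) / (-1117/270) = 1/8 ✓

α = 1/8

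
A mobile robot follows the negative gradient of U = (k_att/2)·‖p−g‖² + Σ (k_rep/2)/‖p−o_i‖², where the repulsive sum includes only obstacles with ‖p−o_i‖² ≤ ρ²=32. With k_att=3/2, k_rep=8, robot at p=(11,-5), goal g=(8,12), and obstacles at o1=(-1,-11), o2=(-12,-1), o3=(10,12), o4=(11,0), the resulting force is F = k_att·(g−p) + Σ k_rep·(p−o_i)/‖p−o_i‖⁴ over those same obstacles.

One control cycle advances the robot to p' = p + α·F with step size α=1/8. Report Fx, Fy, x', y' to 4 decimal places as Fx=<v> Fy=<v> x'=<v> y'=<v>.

F_att = 3/2·(g−p) = 3/2·(-3,17) = (-4.5000,25.5000)
o1: d²=180 > ρ²=32 → inactive
o2: d²=545 > ρ²=32 → inactive
o3: d²=290 > ρ²=32 → inactive
o4: d²=25 ≤ ρ²=32; F_rep = 8·(0,-5)/25² = (0.0000,-0.0640)
F = F_att + ΣF_rep = (-4.5000,25.4360)
p' = p + 1/8·F = (10.4375,-1.8205)

Fx=-4.5000 Fy=25.4360 x'=10.4375 y'=-1.8205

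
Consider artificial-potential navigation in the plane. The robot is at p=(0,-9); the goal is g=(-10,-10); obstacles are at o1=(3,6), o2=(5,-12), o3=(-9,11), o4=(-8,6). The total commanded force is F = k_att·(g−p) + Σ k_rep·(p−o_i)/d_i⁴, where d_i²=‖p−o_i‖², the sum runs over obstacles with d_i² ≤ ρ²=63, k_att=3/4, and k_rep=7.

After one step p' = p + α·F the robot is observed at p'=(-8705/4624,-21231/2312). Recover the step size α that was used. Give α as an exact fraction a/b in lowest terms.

F_att = 3/4·(g−p) = 3/4·(-10,-1) = (-7.5000,-0.7500)
o1: d²=234 > ρ²=63 → inactive
o2: d²=34 ≤ ρ²=63; F_rep = 7·(-5,3)/34² = (-0.0303,0.0182)
o3: d²=481 > ρ²=63 → inactive
o4: d²=289 > ρ²=63 → inactive
F = F_att + ΣF_rep = (-7.5303,-0.7318)
Δp = p'−p = (-1.8826,-0.1830); α = Δx/Fx = (-8705/4624) / (-8705/1156) = 1/4
check: Δy/Fy = (-423/2312) / (-423/578) = 1/4 ✓

α = 1/4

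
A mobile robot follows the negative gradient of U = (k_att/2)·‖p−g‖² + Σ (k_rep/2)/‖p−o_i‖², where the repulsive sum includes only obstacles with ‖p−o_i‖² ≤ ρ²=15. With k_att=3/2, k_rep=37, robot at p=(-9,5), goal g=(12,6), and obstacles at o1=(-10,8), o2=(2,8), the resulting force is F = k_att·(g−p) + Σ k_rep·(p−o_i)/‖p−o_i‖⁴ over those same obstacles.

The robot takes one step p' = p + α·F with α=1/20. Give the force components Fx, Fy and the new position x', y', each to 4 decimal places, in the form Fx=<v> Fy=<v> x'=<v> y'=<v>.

Fx=31.8700 Fy=0.3900 x'=-7.4065 y'=5.0195

F_att = 3/2·(g−p) = 3/2·(21,1) = (31.5000,1.5000)
o1: d²=10 ≤ ρ²=15; F_rep = 37·(1,-3)/10² = (0.3700,-1.1100)
o2: d²=130 > ρ²=15 → inactive
F = F_att + ΣF_rep = (31.8700,0.3900)
p' = p + 1/20·F = (-7.4065,5.0195)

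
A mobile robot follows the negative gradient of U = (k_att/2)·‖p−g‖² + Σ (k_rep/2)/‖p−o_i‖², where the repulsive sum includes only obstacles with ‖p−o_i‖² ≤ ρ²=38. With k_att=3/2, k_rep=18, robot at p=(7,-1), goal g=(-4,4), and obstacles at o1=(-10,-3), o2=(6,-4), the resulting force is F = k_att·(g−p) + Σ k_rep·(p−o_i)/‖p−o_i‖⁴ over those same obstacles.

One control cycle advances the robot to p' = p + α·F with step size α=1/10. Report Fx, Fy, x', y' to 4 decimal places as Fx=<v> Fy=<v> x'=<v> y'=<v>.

F_att = 3/2·(g−p) = 3/2·(-11,5) = (-16.5000,7.5000)
o1: d²=293 > ρ²=38 → inactive
o2: d²=10 ≤ ρ²=38; F_rep = 18·(1,3)/10² = (0.1800,0.5400)
F = F_att + ΣF_rep = (-16.3200,8.0400)
p' = p + 1/10·F = (5.3680,-0.1960)

Fx=-16.3200 Fy=8.0400 x'=5.3680 y'=-0.1960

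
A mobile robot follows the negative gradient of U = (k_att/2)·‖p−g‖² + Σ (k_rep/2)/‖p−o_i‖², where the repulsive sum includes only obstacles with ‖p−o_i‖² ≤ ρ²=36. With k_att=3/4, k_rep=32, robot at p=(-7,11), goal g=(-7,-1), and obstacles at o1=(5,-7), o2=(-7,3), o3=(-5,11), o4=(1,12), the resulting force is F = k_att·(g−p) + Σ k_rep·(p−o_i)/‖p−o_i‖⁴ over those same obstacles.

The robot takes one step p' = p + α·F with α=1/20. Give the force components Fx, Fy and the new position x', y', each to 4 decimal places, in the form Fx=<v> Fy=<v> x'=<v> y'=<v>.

Fx=-4.0000 Fy=-9.0000 x'=-7.2000 y'=10.5500

F_att = 3/4·(g−p) = 3/4·(0,-12) = (0.0000,-9.0000)
o1: d²=468 > ρ²=36 → inactive
o2: d²=64 > ρ²=36 → inactive
o3: d²=4 ≤ ρ²=36; F_rep = 32·(-2,0)/4² = (-4.0000,0.0000)
o4: d²=65 > ρ²=36 → inactive
F = F_att + ΣF_rep = (-4.0000,-9.0000)
p' = p + 1/20·F = (-7.2000,10.5500)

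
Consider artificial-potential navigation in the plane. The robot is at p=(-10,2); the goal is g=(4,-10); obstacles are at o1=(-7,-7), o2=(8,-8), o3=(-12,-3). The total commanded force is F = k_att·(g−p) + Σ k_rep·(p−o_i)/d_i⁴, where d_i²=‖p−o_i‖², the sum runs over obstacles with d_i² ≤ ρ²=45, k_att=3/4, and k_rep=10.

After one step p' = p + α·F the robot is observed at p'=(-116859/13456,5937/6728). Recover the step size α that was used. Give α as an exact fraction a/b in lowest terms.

F_att = 3/4·(g−p) = 3/4·(14,-12) = (10.5000,-9.0000)
o1: d²=90 > ρ²=45 → inactive
o2: d²=424 > ρ²=45 → inactive
o3: d²=29 ≤ ρ²=45; F_rep = 10·(2,5)/29² = (0.0238,0.0595)
F = F_att + ΣF_rep = (10.5238,-8.9405)
Δp = p'−p = (1.3155,-1.1176); α = Δx/Fx = (17701/13456) / (17701/1682) = 1/8
check: Δy/Fy = (-7519/6728) / (-7519/841) = 1/8 ✓

α = 1/8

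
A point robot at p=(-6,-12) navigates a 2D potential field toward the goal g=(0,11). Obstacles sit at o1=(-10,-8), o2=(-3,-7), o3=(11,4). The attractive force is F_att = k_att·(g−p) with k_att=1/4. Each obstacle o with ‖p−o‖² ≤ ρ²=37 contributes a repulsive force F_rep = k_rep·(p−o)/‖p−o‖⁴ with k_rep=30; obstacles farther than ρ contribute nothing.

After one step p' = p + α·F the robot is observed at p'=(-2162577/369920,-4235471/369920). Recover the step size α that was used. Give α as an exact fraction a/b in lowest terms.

F_att = 1/4·(g−p) = 1/4·(6,23) = (1.5000,5.7500)
o1: d²=32 ≤ ρ²=37; F_rep = 30·(4,-4)/32² = (0.1172,-0.1172)
o2: d²=34 ≤ ρ²=37; F_rep = 30·(-3,-5)/34² = (-0.0779,-0.1298)
o3: d²=545 > ρ²=37 → inactive
F = F_att + ΣF_rep = (1.5393,5.5031)
Δp = p'−p = (0.1539,0.5503); α = Δx/Fx = (56943/369920) / (56943/36992) = 1/10
check: Δy/Fy = (203569/369920) / (203569/36992) = 1/10 ✓

α = 1/10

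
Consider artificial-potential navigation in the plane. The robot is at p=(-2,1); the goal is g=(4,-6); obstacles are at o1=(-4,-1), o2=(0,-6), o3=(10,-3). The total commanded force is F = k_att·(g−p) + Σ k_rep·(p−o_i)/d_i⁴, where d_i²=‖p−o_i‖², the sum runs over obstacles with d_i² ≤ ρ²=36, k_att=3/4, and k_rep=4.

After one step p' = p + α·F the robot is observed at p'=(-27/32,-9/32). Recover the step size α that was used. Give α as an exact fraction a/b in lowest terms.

F_att = 3/4·(g−p) = 3/4·(6,-7) = (4.5000,-5.2500)
o1: d²=8 ≤ ρ²=36; F_rep = 4·(2,2)/8² = (0.1250,0.1250)
o2: d²=53 > ρ²=36 → inactive
o3: d²=160 > ρ²=36 → inactive
F = F_att + ΣF_rep = (4.6250,-5.1250)
Δp = p'−p = (1.1562,-1.2812); α = Δx/Fx = (37/32) / (37/8) = 1/4
check: Δy/Fy = (-41/32) / (-41/8) = 1/4 ✓

α = 1/4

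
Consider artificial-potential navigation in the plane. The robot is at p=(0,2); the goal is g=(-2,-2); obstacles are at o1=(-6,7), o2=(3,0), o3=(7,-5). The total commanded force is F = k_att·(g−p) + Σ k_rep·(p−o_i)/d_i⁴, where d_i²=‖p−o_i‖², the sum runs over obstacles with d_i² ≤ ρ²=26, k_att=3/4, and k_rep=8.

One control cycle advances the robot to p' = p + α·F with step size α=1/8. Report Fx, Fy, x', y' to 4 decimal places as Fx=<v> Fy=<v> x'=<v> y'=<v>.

F_att = 3/4·(g−p) = 3/4·(-2,-4) = (-1.5000,-3.0000)
o1: d²=61 > ρ²=26 → inactive
o2: d²=13 ≤ ρ²=26; F_rep = 8·(-3,2)/13² = (-0.1420,0.0947)
o3: d²=98 > ρ²=26 → inactive
F = F_att + ΣF_rep = (-1.6420,-2.9053)
p' = p + 1/8·F = (-0.2053,1.6368)

Fx=-1.6420 Fy=-2.9053 x'=-0.2053 y'=1.6368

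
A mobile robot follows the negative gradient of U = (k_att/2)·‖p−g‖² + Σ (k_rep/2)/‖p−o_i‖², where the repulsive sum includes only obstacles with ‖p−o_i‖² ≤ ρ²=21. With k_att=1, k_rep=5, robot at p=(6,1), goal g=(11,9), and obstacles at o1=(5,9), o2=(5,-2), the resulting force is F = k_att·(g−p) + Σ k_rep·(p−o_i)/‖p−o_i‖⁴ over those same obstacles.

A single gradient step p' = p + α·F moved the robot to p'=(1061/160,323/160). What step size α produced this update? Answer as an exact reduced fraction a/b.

F_att = 1·(g−p) = 1·(5,8) = (5.0000,8.0000)
o1: d²=65 > ρ²=21 → inactive
o2: d²=10 ≤ ρ²=21; F_rep = 5·(1,3)/10² = (0.0500,0.1500)
F = F_att + ΣF_rep = (5.0500,8.1500)
Δp = p'−p = (0.6312,1.0188); α = Δx/Fx = (101/160) / (101/20) = 1/8
check: Δy/Fy = (163/160) / (163/20) = 1/8 ✓

α = 1/8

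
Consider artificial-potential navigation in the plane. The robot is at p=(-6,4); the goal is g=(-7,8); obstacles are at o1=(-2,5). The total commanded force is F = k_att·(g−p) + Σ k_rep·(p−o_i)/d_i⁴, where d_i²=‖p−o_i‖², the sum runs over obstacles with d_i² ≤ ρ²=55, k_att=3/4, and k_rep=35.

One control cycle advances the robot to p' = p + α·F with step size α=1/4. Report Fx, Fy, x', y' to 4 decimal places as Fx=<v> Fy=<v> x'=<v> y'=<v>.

F_att = 3/4·(g−p) = 3/4·(-1,4) = (-0.7500,3.0000)
o1: d²=17 ≤ ρ²=55; F_rep = 35·(-4,-1)/17² = (-0.4844,-0.1211)
F = F_att + ΣF_rep = (-1.2344,2.8789)
p' = p + 1/4·F = (-6.3086,4.7197)

Fx=-1.2344 Fy=2.8789 x'=-6.3086 y'=4.7197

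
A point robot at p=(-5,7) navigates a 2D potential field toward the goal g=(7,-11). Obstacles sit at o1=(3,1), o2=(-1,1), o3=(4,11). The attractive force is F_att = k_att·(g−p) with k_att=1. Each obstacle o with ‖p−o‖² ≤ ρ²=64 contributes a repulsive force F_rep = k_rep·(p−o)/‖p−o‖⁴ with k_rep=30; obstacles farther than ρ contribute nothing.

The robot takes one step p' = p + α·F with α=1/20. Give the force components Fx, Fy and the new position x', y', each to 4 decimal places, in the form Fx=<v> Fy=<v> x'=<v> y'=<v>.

F_att = 1·(g−p) = 1·(12,-18) = (12.0000,-18.0000)
o1: d²=100 > ρ²=64 → inactive
o2: d²=52 ≤ ρ²=64; F_rep = 30·(-4,6)/52² = (-0.0444,0.0666)
o3: d²=97 > ρ²=64 → inactive
F = F_att + ΣF_rep = (11.9556,-17.9334)
p' = p + 1/20·F = (-4.4022,6.1033)

Fx=11.9556 Fy=-17.9334 x'=-4.4022 y'=6.1033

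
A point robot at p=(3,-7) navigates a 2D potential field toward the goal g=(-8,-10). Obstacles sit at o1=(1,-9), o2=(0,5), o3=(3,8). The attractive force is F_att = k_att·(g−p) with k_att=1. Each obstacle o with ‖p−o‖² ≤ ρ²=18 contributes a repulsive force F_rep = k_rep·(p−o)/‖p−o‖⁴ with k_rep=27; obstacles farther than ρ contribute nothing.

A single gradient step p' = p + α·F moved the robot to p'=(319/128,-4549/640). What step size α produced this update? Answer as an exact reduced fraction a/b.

α = 1/20

F_att = 1·(g−p) = 1·(-11,-3) = (-11.0000,-3.0000)
o1: d²=8 ≤ ρ²=18; F_rep = 27·(2,2)/8² = (0.8438,0.8438)
o2: d²=153 > ρ²=18 → inactive
o3: d²=225 > ρ²=18 → inactive
F = F_att + ΣF_rep = (-10.1562,-2.1562)
Δp = p'−p = (-0.5078,-0.1078); α = Δx/Fx = (-65/128) / (-325/32) = 1/20
check: Δy/Fy = (-69/640) / (-69/32) = 1/20 ✓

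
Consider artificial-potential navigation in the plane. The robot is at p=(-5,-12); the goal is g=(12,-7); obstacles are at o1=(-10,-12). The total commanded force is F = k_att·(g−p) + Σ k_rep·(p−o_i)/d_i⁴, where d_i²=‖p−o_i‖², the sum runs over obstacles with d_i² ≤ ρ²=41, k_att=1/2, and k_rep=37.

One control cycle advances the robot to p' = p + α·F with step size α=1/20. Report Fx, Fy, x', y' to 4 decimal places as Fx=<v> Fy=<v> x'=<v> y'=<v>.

Fx=8.7960 Fy=2.5000 x'=-4.5602 y'=-11.8750

F_att = 1/2·(g−p) = 1/2·(17,5) = (8.5000,2.5000)
o1: d²=25 ≤ ρ²=41; F_rep = 37·(5,0)/25² = (0.2960,0.0000)
F = F_att + ΣF_rep = (8.7960,2.5000)
p' = p + 1/20·F = (-4.5602,-11.8750)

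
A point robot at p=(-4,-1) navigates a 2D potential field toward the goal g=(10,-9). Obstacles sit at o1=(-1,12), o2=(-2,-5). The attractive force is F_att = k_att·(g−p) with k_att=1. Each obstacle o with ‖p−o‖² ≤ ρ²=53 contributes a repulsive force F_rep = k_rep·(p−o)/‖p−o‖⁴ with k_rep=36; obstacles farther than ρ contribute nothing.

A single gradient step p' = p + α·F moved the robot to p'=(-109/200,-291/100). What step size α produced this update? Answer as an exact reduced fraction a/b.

F_att = 1·(g−p) = 1·(14,-8) = (14.0000,-8.0000)
o1: d²=178 > ρ²=53 → inactive
o2: d²=20 ≤ ρ²=53; F_rep = 36·(-2,4)/20² = (-0.1800,0.3600)
F = F_att + ΣF_rep = (13.8200,-7.6400)
Δp = p'−p = (3.4550,-1.9100); α = Δx/Fx = (691/200) / (691/50) = 1/4
check: Δy/Fy = (-191/100) / (-191/25) = 1/4 ✓

α = 1/4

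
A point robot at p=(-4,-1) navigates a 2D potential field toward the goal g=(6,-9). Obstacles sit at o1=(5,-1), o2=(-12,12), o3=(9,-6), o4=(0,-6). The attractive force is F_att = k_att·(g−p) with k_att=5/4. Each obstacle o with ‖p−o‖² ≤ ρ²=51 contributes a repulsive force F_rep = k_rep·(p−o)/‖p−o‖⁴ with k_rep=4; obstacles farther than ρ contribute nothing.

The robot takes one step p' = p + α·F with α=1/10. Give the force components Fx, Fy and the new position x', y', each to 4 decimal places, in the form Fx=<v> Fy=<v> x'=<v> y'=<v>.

Fx=12.4905 Fy=-9.9881 x'=-2.7510 y'=-1.9988

F_att = 5/4·(g−p) = 5/4·(10,-8) = (12.5000,-10.0000)
o1: d²=81 > ρ²=51 → inactive
o2: d²=233 > ρ²=51 → inactive
o3: d²=194 > ρ²=51 → inactive
o4: d²=41 ≤ ρ²=51; F_rep = 4·(-4,5)/41² = (-0.0095,0.0119)
F = F_att + ΣF_rep = (12.4905,-9.9881)
p' = p + 1/10·F = (-2.7510,-1.9988)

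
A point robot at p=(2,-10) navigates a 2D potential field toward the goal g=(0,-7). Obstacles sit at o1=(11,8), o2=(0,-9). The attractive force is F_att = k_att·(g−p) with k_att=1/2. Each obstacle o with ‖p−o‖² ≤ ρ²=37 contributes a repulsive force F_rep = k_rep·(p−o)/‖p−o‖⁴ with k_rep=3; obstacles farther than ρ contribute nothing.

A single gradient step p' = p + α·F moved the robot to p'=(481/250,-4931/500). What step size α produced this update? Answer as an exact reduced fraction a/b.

F_att = 1/2·(g−p) = 1/2·(-2,3) = (-1.0000,1.5000)
o1: d²=405 > ρ²=37 → inactive
o2: d²=5 ≤ ρ²=37; F_rep = 3·(2,-1)/5² = (0.2400,-0.1200)
F = F_att + ΣF_rep = (-0.7600,1.3800)
Δp = p'−p = (-0.0760,0.1380); α = Δx/Fx = (-19/250) / (-19/25) = 1/10
check: Δy/Fy = (69/500) / (69/50) = 1/10 ✓

α = 1/10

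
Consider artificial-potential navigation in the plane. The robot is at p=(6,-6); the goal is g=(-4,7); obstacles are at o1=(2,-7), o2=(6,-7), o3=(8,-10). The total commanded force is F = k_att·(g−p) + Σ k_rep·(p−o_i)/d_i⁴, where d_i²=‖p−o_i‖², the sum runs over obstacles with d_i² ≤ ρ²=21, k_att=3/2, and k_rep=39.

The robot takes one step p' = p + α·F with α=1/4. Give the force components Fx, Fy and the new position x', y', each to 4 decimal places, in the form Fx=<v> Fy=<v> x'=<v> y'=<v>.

F_att = 3/2·(g−p) = 3/2·(-10,13) = (-15.0000,19.5000)
o1: d²=17 ≤ ρ²=21; F_rep = 39·(4,1)/17² = (0.5398,0.1349)
o2: d²=1 ≤ ρ²=21; F_rep = 39·(0,1)/1² = (0.0000,39.0000)
o3: d²=20 ≤ ρ²=21; F_rep = 39·(-2,4)/20² = (-0.1950,0.3900)
F = F_att + ΣF_rep = (-14.6552,59.0249)
p' = p + 1/4·F = (2.3362,8.7562)

Fx=-14.6552 Fy=59.0249 x'=2.3362 y'=8.7562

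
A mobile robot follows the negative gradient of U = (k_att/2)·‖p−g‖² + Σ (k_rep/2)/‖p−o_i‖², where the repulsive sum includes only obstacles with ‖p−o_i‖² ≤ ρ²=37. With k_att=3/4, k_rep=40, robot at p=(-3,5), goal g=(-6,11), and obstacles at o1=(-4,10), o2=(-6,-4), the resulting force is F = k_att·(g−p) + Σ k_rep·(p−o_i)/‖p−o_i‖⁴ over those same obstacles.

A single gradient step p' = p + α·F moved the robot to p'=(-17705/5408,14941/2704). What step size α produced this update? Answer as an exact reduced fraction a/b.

α = 1/8

F_att = 3/4·(g−p) = 3/4·(-3,6) = (-2.2500,4.5000)
o1: d²=26 ≤ ρ²=37; F_rep = 40·(1,-5)/26² = (0.0592,-0.2959)
o2: d²=90 > ρ²=37 → inactive
F = F_att + ΣF_rep = (-2.1908,4.2041)
Δp = p'−p = (-0.2739,0.5255); α = Δx/Fx = (-1481/5408) / (-1481/676) = 1/8
check: Δy/Fy = (1421/2704) / (1421/338) = 1/8 ✓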